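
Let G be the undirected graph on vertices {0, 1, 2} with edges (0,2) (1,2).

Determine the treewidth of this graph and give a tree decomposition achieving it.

The largest bag has 2 vertices, giving width 1; this decomposition certifies tw(G) ≤ 1. G has an edge, so its treewidth is at least 1. Therefore the treewidth is 1.

Treewidth 1.
One such decomposition:
Bags: B1 = {1, 2}  B2 = {0, 2}
Tree: B1–B2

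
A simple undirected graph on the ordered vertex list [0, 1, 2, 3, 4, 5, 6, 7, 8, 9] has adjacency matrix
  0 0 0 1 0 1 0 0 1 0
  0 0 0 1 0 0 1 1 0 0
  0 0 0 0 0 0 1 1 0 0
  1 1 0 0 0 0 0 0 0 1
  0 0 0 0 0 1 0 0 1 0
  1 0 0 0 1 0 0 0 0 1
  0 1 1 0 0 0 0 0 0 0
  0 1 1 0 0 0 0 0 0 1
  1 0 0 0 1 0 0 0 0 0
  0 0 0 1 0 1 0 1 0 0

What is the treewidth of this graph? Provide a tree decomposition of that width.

Each bag holds 3 vertices, so the decomposition has width 2, which upper-bounds the treewidth. The edges 6–2–7–1–6 form a cycle, so G is not a tree and its treewidth is at least 2. The upper and lower bounds meet at 2, so that is the treewidth.

Treewidth 2.
One such decomposition:
Bags: B1 = {1, 2, 6}  B2 = {1, 2, 7}  B3 = {1, 3, 7}  B4 = {3, 7, 9}  B5 = {0, 3, 9}  B6 = {0, 5, 9}  B7 = {0, 5, 8}  B8 = {4, 5, 8}
Tree: B1–B2, B2–B3, B3–B4, B4–B5, B5–B6, B6–B7, B7–B8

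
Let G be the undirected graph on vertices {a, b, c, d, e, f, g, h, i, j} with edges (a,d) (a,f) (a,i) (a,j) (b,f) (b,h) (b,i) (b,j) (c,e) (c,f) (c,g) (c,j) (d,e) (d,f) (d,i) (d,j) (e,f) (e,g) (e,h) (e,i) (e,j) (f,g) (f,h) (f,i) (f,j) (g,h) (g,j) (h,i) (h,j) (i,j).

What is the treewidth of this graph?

A width-4 tree decomposition is:
Bags: B1 = {d, e, f, i, j}  B2 = {e, f, h, i, j}  B3 = {a, d, f, i, j}  B4 = {e, f, g, h, j}  B5 = {c, e, f, g, j}  B6 = {b, f, h, i, j}
Tree: B1–B2, B1–B3, B2–B4, B4–B5, B2–B6
The largest bag has 5 vertices, giving width 4; this decomposition certifies tw(G) ≤ 4. For the lower bound, the 5 vertices {e, f, g, h, j} are pairwise adjacent, and any tree decomposition puts a clique entirely inside one bag — forcing width ≥ 4. Hence tw(G) = 4 exactly.

4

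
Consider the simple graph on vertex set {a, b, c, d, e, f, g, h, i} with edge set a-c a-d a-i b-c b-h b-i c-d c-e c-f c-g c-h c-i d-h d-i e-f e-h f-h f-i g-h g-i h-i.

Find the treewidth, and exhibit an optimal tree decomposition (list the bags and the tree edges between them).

Treewidth 3.
One optimal decomposition is:
Bags: B1 = {c, g, h, i}  B2 = {c, d, h, i}  B3 = {a, c, d, i}  B4 = {c, f, h, i}  B5 = {b, c, h, i}  B6 = {c, e, f, h}
Tree: B1–B2, B2–B3, B1–B4, B2–B5, B4–B6

Each bag holds 4 vertices, so the decomposition has width 3, which upper-bounds the treewidth. For the lower bound, the 4 vertices {c, e, f, h} are pairwise adjacent, and any tree decomposition puts a clique entirely inside one bag — forcing width ≥ 3. Hence tw(G) = 3 exactly.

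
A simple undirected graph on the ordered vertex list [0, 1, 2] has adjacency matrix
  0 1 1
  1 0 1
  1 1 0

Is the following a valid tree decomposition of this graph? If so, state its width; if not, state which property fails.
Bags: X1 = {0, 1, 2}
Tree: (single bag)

Yes; width 2.

Checking the three conditions: (i) the bags cover all of {0, 1, 2}; (ii) for each edge, some bag contains both endpoints; (iii) the bags containing any fixed vertex form a subtree. All hold, so the decomposition is valid with width 3 − 1 = 2.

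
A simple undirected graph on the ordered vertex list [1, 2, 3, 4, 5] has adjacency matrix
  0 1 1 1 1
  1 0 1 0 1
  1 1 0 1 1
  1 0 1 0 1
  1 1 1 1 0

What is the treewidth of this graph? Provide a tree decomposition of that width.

Treewidth 3.
One optimal decomposition is:
Bags: B1 = {1, 3, 4, 5}  B2 = {1, 2, 3, 5}
Tree: B1–B2

Every bag has size at most 4, so the width is 4 − 1 = 3 and tw(G) ≤ 3. For the lower bound, the 4 vertices {1, 2, 3, 5} are pairwise adjacent, and any tree decomposition puts a clique entirely inside one bag — forcing width ≥ 3. Hence tw(G) = 3 exactly.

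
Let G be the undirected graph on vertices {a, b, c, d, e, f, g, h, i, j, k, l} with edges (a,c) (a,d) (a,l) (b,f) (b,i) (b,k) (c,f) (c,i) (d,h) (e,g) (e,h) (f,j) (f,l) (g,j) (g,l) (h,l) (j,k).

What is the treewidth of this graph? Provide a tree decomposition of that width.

The largest bag has 4 vertices, giving width 3; this decomposition certifies tw(G) ≤ 3. For the lower bound: the 4 vertex sets {d,e,h}, {a}, {l}, {c,f,g,j} are disjoint, each induces a connected subgraph, and every pair is joined by at least one edge of G. Contracting each set to a single vertex therefore yields K_{4} as a minor, and since treewidth is minor-monotone, tw(G) ≥ tw(K_{4}) = 3. Combining the bounds, tw(G) = 3.

Treewidth 3.
One optimal decomposition is:
Bags: B1 = {a, d, e, h}  B2 = {a, e, h, l}  B3 = {a, e, g, l}  B4 = {a, c, g, l}  B5 = {c, f, g, l}  B6 = {c, f, g, j}  B7 = {c, f, i, j}  B8 = {b, f, i, j}  B9 = {b, i, j, k}
Tree: B1–B2, B2–B3, B3–B4, B4–B5, B5–B6, B6–B7, B7–B8, B8–B9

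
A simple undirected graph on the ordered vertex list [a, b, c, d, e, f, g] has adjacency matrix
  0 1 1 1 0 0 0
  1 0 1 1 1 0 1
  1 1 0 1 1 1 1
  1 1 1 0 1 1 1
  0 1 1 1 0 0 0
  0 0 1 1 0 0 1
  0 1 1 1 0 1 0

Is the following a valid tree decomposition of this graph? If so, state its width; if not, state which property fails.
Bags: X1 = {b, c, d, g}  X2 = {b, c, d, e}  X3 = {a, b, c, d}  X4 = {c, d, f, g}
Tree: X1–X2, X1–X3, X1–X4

Yes; width 3.

Vertex coverage: the bags together contain {a, b, c, d, e, f, g}, the full vertex set. Edge coverage: each edge of G has both endpoints in at least one bag. Running intersection: for every vertex, the bags containing it form a connected subtree. All three properties hold, so this is a valid tree decomposition of width max|bag| − 1 = 3, and hence tw(G) ≤ 3.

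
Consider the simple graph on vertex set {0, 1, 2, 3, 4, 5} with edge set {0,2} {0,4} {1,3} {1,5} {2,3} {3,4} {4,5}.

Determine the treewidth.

A width-2 tree decomposition is:
Bags: B1 = {0, 2, 4}  B2 = {2, 3, 4}  B3 = {3, 4, 5}  B4 = {1, 3, 5}
Tree: B1–B2, B2–B3, B3–B4
Every bag has size at most 3, so the width is 3 − 1 = 2 and tw(G) ≤ 2. The edges 0–2–3–4–0 form a cycle, so G is not a tree and its treewidth is at least 2. The upper and lower bounds meet at 2, so that is the treewidth.

2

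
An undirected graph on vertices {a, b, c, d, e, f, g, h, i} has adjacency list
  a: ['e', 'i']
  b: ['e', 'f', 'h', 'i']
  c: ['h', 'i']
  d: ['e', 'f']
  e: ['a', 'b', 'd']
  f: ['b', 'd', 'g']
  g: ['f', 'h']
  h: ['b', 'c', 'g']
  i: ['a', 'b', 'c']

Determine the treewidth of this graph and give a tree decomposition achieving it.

Treewidth 3.
One such decomposition:
Bags: B1 = {c, g, h, i}  B2 = {b, g, h, i}  B3 = {b, f, g, i}  B4 = {a, b, f, i}  B5 = {a, b, e, f}  B6 = {a, d, e, f}
Tree: B1–B2, B2–B3, B3–B4, B4–B5, B5–B6

The largest bag has 4 vertices, giving width 3; this decomposition certifies tw(G) ≤ 3. For the lower bound: the 4 vertex sets {c,g,h}, {i}, {b}, {a,d,e,f} are disjoint, each induces a connected subgraph, and every pair is joined by at least one edge of G. Contracting each set to a single vertex therefore yields K_{4} as a minor, and since treewidth is minor-monotone, tw(G) ≥ tw(K_{4}) = 3. The upper and lower bounds meet at 3, so that is the treewidth.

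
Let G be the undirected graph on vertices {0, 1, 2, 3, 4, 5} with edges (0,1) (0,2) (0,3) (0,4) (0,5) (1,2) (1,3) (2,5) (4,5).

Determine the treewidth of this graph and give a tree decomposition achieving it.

Treewidth 2.
Bags: B1 = {0, 2, 5}  B2 = {0, 1, 2}  B3 = {0, 1, 3}  B4 = {0, 4, 5}
Tree: B1–B2, B2–B3, B1–B4

The largest bag has 3 vertices, giving width 2; this decomposition certifies tw(G) ≤ 2. Conversely, {0, 1, 2} is a clique of size 3, and the vertices of any clique must share a bag in every tree decomposition; so some bag has ≥ 3 vertices and tw(G) ≥ 2. Therefore the treewidth is 2.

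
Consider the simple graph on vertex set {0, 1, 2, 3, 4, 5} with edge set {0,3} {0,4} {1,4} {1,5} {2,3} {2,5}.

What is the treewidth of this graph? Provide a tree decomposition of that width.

The largest bag has 3 vertices, giving width 2; this decomposition certifies tw(G) ≤ 2. For the lower bound, G contains the cycle 4–1–5–2–3–0–4, so G is not a forest; only forests have treewidth ≤ 1, hence tw(G) ≥ 2. Hence tw(G) = 2 exactly.

Treewidth 2.
Bags: B1 = {1, 4, 5}  B2 = {2, 4, 5}  B3 = {2, 3, 4}  B4 = {0, 3, 4}
Tree: B1–B2, B2–B3, B3–B4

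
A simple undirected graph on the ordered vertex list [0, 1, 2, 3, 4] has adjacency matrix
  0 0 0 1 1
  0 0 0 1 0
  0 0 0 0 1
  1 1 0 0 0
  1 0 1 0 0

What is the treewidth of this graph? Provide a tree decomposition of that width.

Every bag has size at most 2, so the width is 2 − 1 = 1 and tw(G) ≤ 1. Any graph with an edge has treewidth ≥ 1, and G has the edge 1–3. Therefore the treewidth is 1.

Treewidth 1.
One optimal decomposition is:
Bags: B1 = {1, 3}  B2 = {0, 3}  B3 = {0, 4}  B4 = {2, 4}
Tree: B1–B2, B2–B3, B3–B4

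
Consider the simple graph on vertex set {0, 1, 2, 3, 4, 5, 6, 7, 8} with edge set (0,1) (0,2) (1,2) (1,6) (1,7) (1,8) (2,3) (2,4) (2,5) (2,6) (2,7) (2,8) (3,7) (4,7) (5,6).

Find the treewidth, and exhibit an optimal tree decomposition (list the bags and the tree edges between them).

Each bag holds 3 vertices, so the decomposition has width 2, which upper-bounds the treewidth. On the other hand G contains the 3-clique {0, 1, 2}. A clique must lie in a single bag of any decomposition, so no decomposition can have width below 2. Therefore the treewidth is 2.

Treewidth 2.
One such decomposition:
Bags: B1 = {1, 2, 6}  B2 = {2, 5, 6}  B3 = {1, 2, 7}  B4 = {1, 2, 8}  B5 = {0, 1, 2}  B6 = {2, 4, 7}  B7 = {2, 3, 7}
Tree: B1–B2, B1–B3, B1–B4, B4–B5, B3–B6, B3–B7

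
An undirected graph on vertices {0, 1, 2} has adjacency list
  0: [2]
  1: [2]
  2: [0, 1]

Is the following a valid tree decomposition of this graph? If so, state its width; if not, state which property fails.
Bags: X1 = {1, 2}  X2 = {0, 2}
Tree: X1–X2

Yes; width 1.

Every vertex of G appears in some bag (union = {0, 1, 2}); every edge is covered by a bag; and for each vertex v the set of bags containing v is connected in the bag tree. The decomposition is therefore valid. The largest bag has 2 vertices, so the width is 1.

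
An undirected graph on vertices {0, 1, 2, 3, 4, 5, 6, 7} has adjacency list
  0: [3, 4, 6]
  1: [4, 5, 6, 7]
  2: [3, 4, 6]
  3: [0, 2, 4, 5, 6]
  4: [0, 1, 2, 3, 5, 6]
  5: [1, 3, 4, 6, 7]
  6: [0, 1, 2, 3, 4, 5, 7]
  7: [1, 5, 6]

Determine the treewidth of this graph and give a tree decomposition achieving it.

Every bag has size at most 4, so the width is 4 − 1 = 3 and tw(G) ≤ 3. Conversely, {1, 4, 5, 6} is a clique of size 4, and the vertices of any clique must share a bag in every tree decomposition; so some bag has ≥ 4 vertices and tw(G) ≥ 3. Therefore the treewidth is 3.

Treewidth 3.
One such decomposition:
Bags: B1 = {0, 3, 4, 6}  B2 = {3, 4, 5, 6}  B3 = {1, 4, 5, 6}  B4 = {1, 5, 6, 7}  B5 = {2, 3, 4, 6}
Tree: B1–B2, B2–B3, B3–B4, B1–B5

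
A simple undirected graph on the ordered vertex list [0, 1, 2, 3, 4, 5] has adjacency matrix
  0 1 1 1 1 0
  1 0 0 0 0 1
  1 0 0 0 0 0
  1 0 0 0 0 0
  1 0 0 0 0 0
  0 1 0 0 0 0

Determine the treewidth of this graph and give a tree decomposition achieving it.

Every bag has size at most 2, so the width is 2 − 1 = 1 and tw(G) ≤ 1. Any graph with an edge has treewidth ≥ 1, and G has the edge 1–0. Combining the bounds, tw(G) = 1.

Treewidth 1.
Bags: B1 = {0, 1}  B2 = {0, 3}  B3 = {0, 2}  B4 = {1, 5}  B5 = {0, 4}
Tree: B1–B2, B1–B3, B1–B4, B1–B5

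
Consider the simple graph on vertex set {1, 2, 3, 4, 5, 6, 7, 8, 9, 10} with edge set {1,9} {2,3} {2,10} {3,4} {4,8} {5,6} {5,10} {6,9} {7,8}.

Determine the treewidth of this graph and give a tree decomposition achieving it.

Every bag has size at most 2, so the width is 2 − 1 = 1 and tw(G) ≤ 1. G has an edge, so its treewidth is at least 1. Therefore the treewidth is 1.

Treewidth 1.
Bags: B1 = {1, 9}  B2 = {6, 9}  B3 = {5, 6}  B4 = {5, 10}  B5 = {2, 10}  B6 = {2, 3}  B7 = {3, 4}  B8 = {4, 8}  B9 = {7, 8}
Tree: B1–B2, B2–B3, B3–B4, B4–B5, B5–B6, B6–B7, B7–B8, B8–B9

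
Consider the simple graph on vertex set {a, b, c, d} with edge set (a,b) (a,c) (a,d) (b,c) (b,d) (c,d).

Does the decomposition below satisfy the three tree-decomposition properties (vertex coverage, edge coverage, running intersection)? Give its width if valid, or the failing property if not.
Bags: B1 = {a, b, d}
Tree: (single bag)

A tree decomposition must satisfy three properties: every vertex lies in some bag; for every edge, both endpoints lie together in some bag; and for every vertex, the bags containing it form a connected subtree. Here vertex c appears in no bag, so the decomposition is invalid.

No — vertex c appears in no bag.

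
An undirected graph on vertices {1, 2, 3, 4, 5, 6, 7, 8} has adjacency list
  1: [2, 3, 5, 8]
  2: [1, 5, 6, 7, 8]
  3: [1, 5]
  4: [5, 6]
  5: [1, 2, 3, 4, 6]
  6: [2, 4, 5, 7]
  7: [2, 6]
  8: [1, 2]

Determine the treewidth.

A width-2 tree decomposition is:
Bags: B1 = {2, 5, 6}  B2 = {1, 2, 5}  B3 = {4, 5, 6}  B4 = {1, 2, 8}  B5 = {1, 3, 5}  B6 = {2, 6, 7}
Tree: B1–B2, B1–B3, B2–B4, B2–B5, B1–B6
Each bag holds 3 vertices, so the decomposition has width 2, which upper-bounds the treewidth. Conversely, {1, 2, 8} is a clique of size 3, and the vertices of any clique must share a bag in every tree decomposition; so some bag has ≥ 3 vertices and tw(G) ≥ 2. Hence tw(G) = 2 exactly.

2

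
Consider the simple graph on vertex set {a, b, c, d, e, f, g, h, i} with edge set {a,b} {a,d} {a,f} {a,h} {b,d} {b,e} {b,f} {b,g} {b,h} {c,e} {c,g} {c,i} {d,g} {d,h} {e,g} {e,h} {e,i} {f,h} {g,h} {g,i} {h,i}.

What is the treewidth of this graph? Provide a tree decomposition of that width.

Every bag has size at most 4, so the width is 4 − 1 = 3 and tw(G) ≤ 3. Conversely, {b, d, g, h} is a clique of size 4, and the vertices of any clique must share a bag in every tree decomposition; so some bag has ≥ 4 vertices and tw(G) ≥ 3. Hence tw(G) = 3 exactly.

Treewidth 3.
One such decomposition:
Bags: B1 = {e, g, h, i}  B2 = {b, e, g, h}  B3 = {b, d, g, h}  B4 = {a, b, d, h}  B5 = {c, e, g, i}  B6 = {a, b, f, h}
Tree: B1–B2, B2–B3, B3–B4, B1–B5, B4–B6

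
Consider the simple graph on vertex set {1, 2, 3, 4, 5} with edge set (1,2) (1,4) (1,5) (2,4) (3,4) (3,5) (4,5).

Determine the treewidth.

2

A width-2 tree decomposition is:
Bags: B1 = {1, 4, 5}  B2 = {3, 4, 5}  B3 = {1, 2, 4}
Tree: B1–B2, B1–B3
The largest bag has 3 vertices, giving width 2; this decomposition certifies tw(G) ≤ 2. For the lower bound, the 3 vertices {1, 2, 4} are pairwise adjacent, and any tree decomposition puts a clique entirely inside one bag — forcing width ≥ 2. Combining the bounds, tw(G) = 2.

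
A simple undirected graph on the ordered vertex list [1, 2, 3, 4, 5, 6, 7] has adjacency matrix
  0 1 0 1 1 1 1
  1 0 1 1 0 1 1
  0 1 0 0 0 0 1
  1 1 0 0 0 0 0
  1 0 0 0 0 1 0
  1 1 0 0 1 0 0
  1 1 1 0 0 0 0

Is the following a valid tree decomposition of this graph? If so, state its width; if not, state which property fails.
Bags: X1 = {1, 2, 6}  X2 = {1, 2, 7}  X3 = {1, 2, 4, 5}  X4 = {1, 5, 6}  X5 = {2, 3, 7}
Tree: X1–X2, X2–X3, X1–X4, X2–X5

A tree decomposition must satisfy three properties: every vertex lies in some bag; for every edge, both endpoints lie together in some bag; and for every vertex, the bags containing it form a connected subtree. Here bags containing vertex 5 are not connected in the tree, so the decomposition is invalid.

No — bags containing vertex 5 are not connected in the tree.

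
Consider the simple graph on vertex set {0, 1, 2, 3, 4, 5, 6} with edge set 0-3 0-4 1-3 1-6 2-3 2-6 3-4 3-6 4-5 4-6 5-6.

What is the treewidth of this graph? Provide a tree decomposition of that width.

Treewidth 2.
One such decomposition:
Bags: B1 = {3, 4, 6}  B2 = {2, 3, 6}  B3 = {4, 5, 6}  B4 = {0, 3, 4}  B5 = {1, 3, 6}
Tree: B1–B2, B1–B3, B1–B4, B1–B5

The largest bag has 3 vertices, giving width 2; this decomposition certifies tw(G) ≤ 2. On the other hand G contains the 3-clique {0, 3, 4}. A clique must lie in a single bag of any decomposition, so no decomposition can have width below 2. Hence tw(G) = 2 exactly.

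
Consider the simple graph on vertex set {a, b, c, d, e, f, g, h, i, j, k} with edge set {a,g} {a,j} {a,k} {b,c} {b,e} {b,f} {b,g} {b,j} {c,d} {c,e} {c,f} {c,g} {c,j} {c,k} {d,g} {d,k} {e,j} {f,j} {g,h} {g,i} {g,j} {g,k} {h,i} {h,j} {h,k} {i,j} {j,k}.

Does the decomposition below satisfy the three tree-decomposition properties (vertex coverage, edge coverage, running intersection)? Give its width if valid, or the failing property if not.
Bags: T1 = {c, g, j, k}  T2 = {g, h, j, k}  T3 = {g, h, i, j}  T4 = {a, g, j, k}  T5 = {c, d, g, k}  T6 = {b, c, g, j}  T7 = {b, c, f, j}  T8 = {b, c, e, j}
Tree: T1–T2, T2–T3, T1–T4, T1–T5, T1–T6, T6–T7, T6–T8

Yes; width 3.

Checking the three conditions: (i) the bags cover all of {a, b, c, d, e, f, g, h, i, j, k}; (ii) for each edge, some bag contains both endpoints; (iii) the bags containing any fixed vertex form a subtree. All hold, so the decomposition is valid with width 4 − 1 = 3.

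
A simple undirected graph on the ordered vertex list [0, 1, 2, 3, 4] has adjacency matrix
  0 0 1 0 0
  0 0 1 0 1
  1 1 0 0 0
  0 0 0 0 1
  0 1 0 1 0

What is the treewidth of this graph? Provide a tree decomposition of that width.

Every bag has size at most 2, so the width is 2 − 1 = 1 and tw(G) ≤ 1. Since G has at least one edge (e.g. 2–1), it is not an edgeless graph, so tw(G) ≥ 1. Therefore the treewidth is 1.

Treewidth 1.
One such decomposition:
Bags: B1 = {1, 2}  B2 = {1, 4}  B3 = {0, 2}  B4 = {3, 4}
Tree: B1–B2, B1–B3, B2–B4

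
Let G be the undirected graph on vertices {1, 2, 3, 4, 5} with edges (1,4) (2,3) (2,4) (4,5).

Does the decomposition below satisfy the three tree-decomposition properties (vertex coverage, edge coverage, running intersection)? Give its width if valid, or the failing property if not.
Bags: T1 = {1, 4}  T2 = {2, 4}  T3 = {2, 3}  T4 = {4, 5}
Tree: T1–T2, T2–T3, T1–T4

Checking the three conditions: (i) the bags cover all of {1, 2, 3, 4, 5}; (ii) for each edge, some bag contains both endpoints; (iii) the bags containing any fixed vertex form a subtree. All hold, so the decomposition is valid with width 2 − 1 = 1.

Yes; width 1.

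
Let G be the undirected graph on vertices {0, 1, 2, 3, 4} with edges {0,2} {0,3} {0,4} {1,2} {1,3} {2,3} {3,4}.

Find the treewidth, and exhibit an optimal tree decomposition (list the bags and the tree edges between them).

Treewidth 2.
One such decomposition:
Bags: B1 = {0, 2, 3}  B2 = {1, 2, 3}  B3 = {0, 3, 4}
Tree: B1–B2, B1–B3

Each bag holds 3 vertices, so the decomposition has width 2, which upper-bounds the treewidth. On the other hand G contains the 3-clique {0, 2, 3}. A clique must lie in a single bag of any decomposition, so no decomposition can have width below 2. The upper and lower bounds meet at 2, so that is the treewidth.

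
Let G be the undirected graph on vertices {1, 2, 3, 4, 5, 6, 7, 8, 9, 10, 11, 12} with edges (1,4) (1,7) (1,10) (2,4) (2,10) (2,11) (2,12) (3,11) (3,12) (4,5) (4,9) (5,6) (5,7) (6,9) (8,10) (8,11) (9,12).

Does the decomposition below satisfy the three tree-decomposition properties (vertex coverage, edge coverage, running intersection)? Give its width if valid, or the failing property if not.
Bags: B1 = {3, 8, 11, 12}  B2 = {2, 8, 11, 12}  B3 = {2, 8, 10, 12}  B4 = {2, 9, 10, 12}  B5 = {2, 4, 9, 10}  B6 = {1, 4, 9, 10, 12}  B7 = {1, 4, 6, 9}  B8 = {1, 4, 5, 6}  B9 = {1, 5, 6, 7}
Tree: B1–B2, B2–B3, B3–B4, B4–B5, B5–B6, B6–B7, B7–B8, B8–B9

No — bags containing vertex 12 are not connected in the tree.

A tree decomposition must satisfy three properties: every vertex lies in some bag; for every edge, both endpoints lie together in some bag; and for every vertex, the bags containing it form a connected subtree. Here bags containing vertex 12 are not connected in the tree, so the decomposition is invalid.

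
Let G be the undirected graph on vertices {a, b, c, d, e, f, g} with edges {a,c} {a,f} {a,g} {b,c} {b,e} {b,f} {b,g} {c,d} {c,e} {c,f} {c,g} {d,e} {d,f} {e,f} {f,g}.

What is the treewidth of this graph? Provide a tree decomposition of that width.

Every bag has size at most 4, so the width is 4 − 1 = 3 and tw(G) ≤ 3. Conversely, {c, d, e, f} is a clique of size 4, and the vertices of any clique must share a bag in every tree decomposition; so some bag has ≥ 4 vertices and tw(G) ≥ 3. Therefore the treewidth is 3.

Treewidth 3.
One such decomposition:
Bags: B1 = {b, c, e, f}  B2 = {b, c, f, g}  B3 = {a, c, f, g}  B4 = {c, d, e, f}
Tree: B1–B2, B2–B3, B1–B4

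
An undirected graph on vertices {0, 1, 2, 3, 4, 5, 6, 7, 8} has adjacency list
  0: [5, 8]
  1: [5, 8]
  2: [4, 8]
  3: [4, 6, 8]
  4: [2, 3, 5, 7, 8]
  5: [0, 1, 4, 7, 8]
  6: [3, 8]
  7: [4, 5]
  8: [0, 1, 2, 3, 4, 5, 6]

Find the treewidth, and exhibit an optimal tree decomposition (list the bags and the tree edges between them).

Treewidth 2.
One such decomposition:
Bags: B1 = {4, 5, 8}  B2 = {3, 4, 8}  B3 = {2, 4, 8}  B4 = {3, 6, 8}  B5 = {4, 5, 7}  B6 = {0, 5, 8}  B7 = {1, 5, 8}
Tree: B1–B2, B2–B3, B2–B4, B1–B5, B1–B6, B6–B7

Each bag holds 3 vertices, so the decomposition has width 2, which upper-bounds the treewidth. Conversely, {0, 5, 8} is a clique of size 3, and the vertices of any clique must share a bag in every tree decomposition; so some bag has ≥ 3 vertices and tw(G) ≥ 2. Combining the bounds, tw(G) = 2.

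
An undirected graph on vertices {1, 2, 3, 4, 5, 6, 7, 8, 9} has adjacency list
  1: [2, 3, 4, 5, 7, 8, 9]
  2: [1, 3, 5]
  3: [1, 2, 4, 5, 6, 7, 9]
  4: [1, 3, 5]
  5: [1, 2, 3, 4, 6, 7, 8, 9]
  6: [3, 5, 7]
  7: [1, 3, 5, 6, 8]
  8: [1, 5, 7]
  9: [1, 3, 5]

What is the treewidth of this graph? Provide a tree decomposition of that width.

Each bag holds 4 vertices, so the decomposition has width 3, which upper-bounds the treewidth. On the other hand G contains the 4-clique {1, 5, 7, 8}. A clique must lie in a single bag of any decomposition, so no decomposition can have width below 3. Therefore the treewidth is 3.

Treewidth 3.
One such decomposition:
Bags: B1 = {1, 5, 7, 8}  B2 = {1, 3, 5, 7}  B3 = {1, 2, 3, 5}  B4 = {1, 3, 5, 9}  B5 = {3, 5, 6, 7}  B6 = {1, 3, 4, 5}
Tree: B1–B2, B2–B3, B3–B4, B2–B5, B3–B6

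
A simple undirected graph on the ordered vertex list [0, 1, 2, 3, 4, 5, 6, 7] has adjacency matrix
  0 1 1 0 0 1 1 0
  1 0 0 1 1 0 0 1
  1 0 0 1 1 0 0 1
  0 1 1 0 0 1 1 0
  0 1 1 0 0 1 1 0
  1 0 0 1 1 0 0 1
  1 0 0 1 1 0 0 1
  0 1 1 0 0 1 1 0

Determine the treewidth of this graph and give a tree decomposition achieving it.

Every bag has size at most 5, so the width is 5 − 1 = 4 and tw(G) ≤ 4. For the lower bound: the 5 vertex sets {3,6}, {1,7}, {4,5}, {0}, {2} are disjoint, each induces a connected subgraph, and every pair is joined by at least one edge of G. Contracting each set to a single vertex therefore yields K_{5} as a minor, and since treewidth is minor-monotone, tw(G) ≥ tw(K_{5}) = 4. Therefore the treewidth is 4.

Treewidth 4.
One optimal decomposition is:
Bags: B1 = {0, 3, 4, 6, 7}  B2 = {0, 1, 3, 4, 7}  B3 = {0, 3, 4, 5, 7}  B4 = {0, 2, 3, 4, 7}
Tree: B1–B2, B2–B3, B3–B4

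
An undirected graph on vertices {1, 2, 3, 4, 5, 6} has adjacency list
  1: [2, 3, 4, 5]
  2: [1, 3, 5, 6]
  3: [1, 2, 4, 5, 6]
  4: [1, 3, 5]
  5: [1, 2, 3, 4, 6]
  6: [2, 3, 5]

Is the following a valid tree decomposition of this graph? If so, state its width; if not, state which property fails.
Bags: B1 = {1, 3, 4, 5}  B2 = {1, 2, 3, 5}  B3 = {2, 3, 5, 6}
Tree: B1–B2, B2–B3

Every vertex of G appears in some bag (union = {1, 2, 3, 4, 5, 6}); every edge is covered by a bag; and for each vertex v the set of bags containing v is connected in the bag tree. The decomposition is therefore valid. The largest bag has 4 vertices, so the width is 3.

Yes; width 3.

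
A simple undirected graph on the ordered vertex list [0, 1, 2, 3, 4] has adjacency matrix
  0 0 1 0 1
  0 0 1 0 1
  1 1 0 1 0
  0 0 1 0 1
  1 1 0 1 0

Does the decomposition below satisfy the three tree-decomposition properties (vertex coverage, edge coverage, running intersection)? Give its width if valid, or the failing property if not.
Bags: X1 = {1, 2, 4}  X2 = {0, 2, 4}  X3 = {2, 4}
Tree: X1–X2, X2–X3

A tree decomposition must satisfy three properties: every vertex lies in some bag; for every edge, both endpoints lie together in some bag; and for every vertex, the bags containing it form a connected subtree. Here vertex 3 appears in no bag, so the decomposition is invalid.

No — vertex 3 appears in no bag.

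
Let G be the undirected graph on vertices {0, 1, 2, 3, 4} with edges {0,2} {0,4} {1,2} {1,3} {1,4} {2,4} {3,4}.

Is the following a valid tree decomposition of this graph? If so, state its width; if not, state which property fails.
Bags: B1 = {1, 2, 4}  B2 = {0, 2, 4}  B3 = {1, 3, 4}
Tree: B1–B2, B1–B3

Vertex coverage: the bags together contain {0, 1, 2, 3, 4}, the full vertex set. Edge coverage: each edge of G has both endpoints in at least one bag. Running intersection: for every vertex, the bags containing it form a connected subtree. All three properties hold, so this is a valid tree decomposition of width max|bag| − 1 = 2, and hence tw(G) ≤ 2.

Yes; width 2.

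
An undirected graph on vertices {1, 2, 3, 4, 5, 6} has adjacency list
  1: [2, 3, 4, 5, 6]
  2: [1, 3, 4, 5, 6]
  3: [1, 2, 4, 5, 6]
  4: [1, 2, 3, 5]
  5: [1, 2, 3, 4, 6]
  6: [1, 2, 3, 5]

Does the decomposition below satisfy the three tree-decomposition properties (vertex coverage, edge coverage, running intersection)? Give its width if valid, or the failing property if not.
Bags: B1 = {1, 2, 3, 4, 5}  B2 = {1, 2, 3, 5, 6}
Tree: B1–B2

Checking the three conditions: (i) the bags cover all of {1, 2, 3, 4, 5, 6}; (ii) for each edge, some bag contains both endpoints; (iii) the bags containing any fixed vertex form a subtree. All hold, so the decomposition is valid with width 5 − 1 = 4.

Yes; width 4.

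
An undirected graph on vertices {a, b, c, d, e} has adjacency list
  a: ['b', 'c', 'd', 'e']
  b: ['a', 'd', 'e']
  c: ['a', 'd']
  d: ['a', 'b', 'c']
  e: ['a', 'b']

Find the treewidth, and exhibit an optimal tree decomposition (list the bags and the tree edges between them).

Each bag holds 3 vertices, so the decomposition has width 2, which upper-bounds the treewidth. For the lower bound, the 3 vertices {a, c, d} are pairwise adjacent, and any tree decomposition puts a clique entirely inside one bag — forcing width ≥ 2. Hence tw(G) = 2 exactly.

Treewidth 2.
One such decomposition:
Bags: B1 = {a, c, d}  B2 = {a, b, d}  B3 = {a, b, e}
Tree: B1–B2, B2–B3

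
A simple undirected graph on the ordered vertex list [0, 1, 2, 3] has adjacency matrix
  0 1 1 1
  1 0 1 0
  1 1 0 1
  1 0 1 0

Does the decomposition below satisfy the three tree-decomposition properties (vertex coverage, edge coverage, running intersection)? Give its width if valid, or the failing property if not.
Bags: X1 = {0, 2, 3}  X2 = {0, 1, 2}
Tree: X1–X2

Yes; width 2.

Every vertex of G appears in some bag (union = {0, 1, 2, 3}); every edge is covered by a bag; and for each vertex v the set of bags containing v is connected in the bag tree. The decomposition is therefore valid. The largest bag has 3 vertices, so the width is 2.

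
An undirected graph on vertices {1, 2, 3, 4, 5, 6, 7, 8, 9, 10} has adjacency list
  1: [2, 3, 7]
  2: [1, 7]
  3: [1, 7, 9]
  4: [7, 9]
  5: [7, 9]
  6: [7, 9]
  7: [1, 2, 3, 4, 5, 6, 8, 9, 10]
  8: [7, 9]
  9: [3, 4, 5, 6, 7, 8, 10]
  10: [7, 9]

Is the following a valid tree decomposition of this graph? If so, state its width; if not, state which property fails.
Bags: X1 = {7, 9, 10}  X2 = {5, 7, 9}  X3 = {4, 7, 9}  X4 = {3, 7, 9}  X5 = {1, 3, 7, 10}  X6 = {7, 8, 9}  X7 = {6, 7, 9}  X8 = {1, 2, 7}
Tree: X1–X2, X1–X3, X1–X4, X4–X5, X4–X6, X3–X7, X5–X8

No — bags containing vertex 10 are not connected in the tree.

A tree decomposition must satisfy three properties: every vertex lies in some bag; for every edge, both endpoints lie together in some bag; and for every vertex, the bags containing it form a connected subtree. Here bags containing vertex 10 are not connected in the tree, so the decomposition is invalid.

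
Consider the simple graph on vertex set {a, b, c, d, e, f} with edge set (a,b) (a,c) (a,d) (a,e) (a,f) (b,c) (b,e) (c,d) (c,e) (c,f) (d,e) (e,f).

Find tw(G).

A width-3 tree decomposition is:
Bags: B1 = {a, c, d, e}  B2 = {a, c, e, f}  B3 = {a, b, c, e}
Tree: B1–B2, B1–B3
Each bag holds 4 vertices, so the decomposition has width 3, which upper-bounds the treewidth. Conversely, {a, c, d, e} is a clique of size 4, and the vertices of any clique must share a bag in every tree decomposition; so some bag has ≥ 4 vertices and tw(G) ≥ 3. Combining the bounds, tw(G) = 3.

3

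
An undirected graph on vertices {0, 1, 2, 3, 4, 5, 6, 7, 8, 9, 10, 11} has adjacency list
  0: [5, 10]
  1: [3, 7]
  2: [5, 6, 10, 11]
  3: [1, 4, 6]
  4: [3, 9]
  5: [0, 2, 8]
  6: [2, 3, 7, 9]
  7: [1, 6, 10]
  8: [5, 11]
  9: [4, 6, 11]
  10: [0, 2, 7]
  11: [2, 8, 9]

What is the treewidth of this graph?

3

A width-3 tree decomposition is:
Bags: B1 = {1, 3, 4, 9}  B2 = {1, 3, 6, 9}  B3 = {1, 6, 7, 9}  B4 = {6, 7, 9, 11}  B5 = {2, 6, 7, 11}  B6 = {2, 7, 10, 11}  B7 = {2, 8, 10, 11}  B8 = {2, 5, 8, 10}  B9 = {0, 5, 8, 10}
Tree: B1–B2, B2–B3, B3–B4, B4–B5, B5–B6, B6–B7, B7–B8, B8–B9
Every bag has size at most 4, so the width is 4 − 1 = 3 and tw(G) ≤ 3. For the lower bound: the 4 vertex sets {1,3,4}, {9}, {6}, {2,7,10,11} are disjoint, each induces a connected subgraph, and every pair is joined by at least one edge of G. Contracting each set to a single vertex therefore yields K_{4} as a minor, and since treewidth is minor-monotone, tw(G) ≥ tw(K_{4}) = 3. Combining the bounds, tw(G) = 3.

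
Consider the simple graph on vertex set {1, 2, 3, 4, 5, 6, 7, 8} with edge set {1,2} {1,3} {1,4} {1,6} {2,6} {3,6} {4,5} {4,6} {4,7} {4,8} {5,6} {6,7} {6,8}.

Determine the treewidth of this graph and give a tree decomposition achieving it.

Treewidth 2.
One such decomposition:
Bags: B1 = {1, 4, 6}  B2 = {1, 2, 6}  B3 = {4, 6, 7}  B4 = {1, 3, 6}  B5 = {4, 6, 8}  B6 = {4, 5, 6}
Tree: B1–B2, B1–B3, B1–B4, B1–B5, B1–B6

The largest bag has 3 vertices, giving width 2; this decomposition certifies tw(G) ≤ 2. For the lower bound, the 3 vertices {1, 2, 6} are pairwise adjacent, and any tree decomposition puts a clique entirely inside one bag — forcing width ≥ 2. The upper and lower bounds meet at 2, so that is the treewidth.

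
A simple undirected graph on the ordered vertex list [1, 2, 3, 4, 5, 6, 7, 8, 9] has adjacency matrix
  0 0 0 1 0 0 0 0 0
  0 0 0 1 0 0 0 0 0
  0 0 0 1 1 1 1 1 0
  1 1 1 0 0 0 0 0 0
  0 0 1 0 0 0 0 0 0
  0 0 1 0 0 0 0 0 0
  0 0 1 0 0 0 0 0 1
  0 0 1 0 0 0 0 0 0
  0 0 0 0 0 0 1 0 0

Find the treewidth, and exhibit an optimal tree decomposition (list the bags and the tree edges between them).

Treewidth 1.
One such decomposition:
Bags: B1 = {3, 4}  B2 = {2, 4}  B3 = {3, 8}  B4 = {3, 7}  B5 = {7, 9}  B6 = {3, 5}  B7 = {3, 6}  B8 = {1, 4}
Tree: B1–B2, B1–B3, B1–B4, B4–B5, B4–B6, B1–B7, B2–B8

The largest bag has 2 vertices, giving width 1; this decomposition certifies tw(G) ≤ 1. Since G has at least one edge (e.g. 4–3), it is not an edgeless graph, so tw(G) ≥ 1. Therefore the treewidth is 1.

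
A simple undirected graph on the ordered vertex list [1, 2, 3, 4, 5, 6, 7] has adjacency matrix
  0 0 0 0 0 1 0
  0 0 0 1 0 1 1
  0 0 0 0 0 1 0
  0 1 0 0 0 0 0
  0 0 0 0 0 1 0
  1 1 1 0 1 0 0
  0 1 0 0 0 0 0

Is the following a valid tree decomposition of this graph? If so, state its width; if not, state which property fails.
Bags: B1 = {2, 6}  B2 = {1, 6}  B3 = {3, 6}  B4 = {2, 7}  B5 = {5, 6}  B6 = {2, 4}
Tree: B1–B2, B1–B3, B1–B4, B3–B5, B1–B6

Vertex coverage: the bags together contain {1, 2, 3, 4, 5, 6, 7}, the full vertex set. Edge coverage: each edge of G has both endpoints in at least one bag. Running intersection: for every vertex, the bags containing it form a connected subtree. All three properties hold, so this is a valid tree decomposition of width max|bag| − 1 = 1, and hence tw(G) ≤ 1.

Yes; width 1.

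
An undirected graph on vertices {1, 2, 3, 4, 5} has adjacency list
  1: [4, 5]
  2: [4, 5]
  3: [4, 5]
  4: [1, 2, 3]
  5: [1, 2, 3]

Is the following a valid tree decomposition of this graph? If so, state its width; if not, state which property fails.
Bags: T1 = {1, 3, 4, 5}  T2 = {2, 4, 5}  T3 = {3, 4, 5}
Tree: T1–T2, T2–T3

A tree decomposition must satisfy three properties: every vertex lies in some bag; for every edge, both endpoints lie together in some bag; and for every vertex, the bags containing it form a connected subtree. Here bags containing vertex 3 are not connected in the tree, so the decomposition is invalid.

No — bags containing vertex 3 are not connected in the tree.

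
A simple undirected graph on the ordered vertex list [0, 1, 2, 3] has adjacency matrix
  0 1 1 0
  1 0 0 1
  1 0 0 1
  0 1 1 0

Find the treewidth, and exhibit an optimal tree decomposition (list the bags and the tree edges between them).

The largest bag has 3 vertices, giving width 2; this decomposition certifies tw(G) ≤ 2. Since 1–0–2–3–1 is a cycle in G, G is not acyclic. Forests are exactly the graphs of treewidth ≤ 1, so tw(G) ≥ 2. Hence tw(G) = 2 exactly.

Treewidth 2.
Bags: B1 = {0, 1, 2}  B2 = {1, 2, 3}
Tree: B1–B2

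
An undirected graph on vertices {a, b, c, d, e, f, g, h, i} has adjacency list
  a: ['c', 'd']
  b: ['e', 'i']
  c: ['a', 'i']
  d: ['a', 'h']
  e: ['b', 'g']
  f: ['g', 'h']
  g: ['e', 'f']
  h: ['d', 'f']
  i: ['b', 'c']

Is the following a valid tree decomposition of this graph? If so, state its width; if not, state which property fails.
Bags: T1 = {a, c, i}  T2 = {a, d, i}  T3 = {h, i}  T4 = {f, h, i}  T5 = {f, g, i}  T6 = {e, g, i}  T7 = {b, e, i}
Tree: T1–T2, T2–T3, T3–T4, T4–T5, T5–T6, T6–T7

No — edge (d,h) lies in no bag.

A tree decomposition must satisfy three properties: every vertex lies in some bag; for every edge, both endpoints lie together in some bag; and for every vertex, the bags containing it form a connected subtree. Here edge (d,h) lies in no bag, so the decomposition is invalid.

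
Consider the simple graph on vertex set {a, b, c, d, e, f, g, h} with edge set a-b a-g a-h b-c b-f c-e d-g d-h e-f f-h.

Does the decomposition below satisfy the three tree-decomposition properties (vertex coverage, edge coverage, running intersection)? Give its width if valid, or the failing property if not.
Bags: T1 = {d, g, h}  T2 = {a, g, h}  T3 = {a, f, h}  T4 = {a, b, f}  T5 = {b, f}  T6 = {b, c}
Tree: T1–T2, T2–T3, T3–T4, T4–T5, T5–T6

A tree decomposition must satisfy three properties: every vertex lies in some bag; for every edge, both endpoints lie together in some bag; and for every vertex, the bags containing it form a connected subtree. Here vertex e appears in no bag, so the decomposition is invalid.

No — vertex e appears in no bag.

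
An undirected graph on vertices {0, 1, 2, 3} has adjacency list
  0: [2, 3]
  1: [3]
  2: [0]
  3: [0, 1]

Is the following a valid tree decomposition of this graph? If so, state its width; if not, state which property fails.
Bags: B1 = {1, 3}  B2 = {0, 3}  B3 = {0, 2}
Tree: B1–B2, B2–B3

Checking the three conditions: (i) the bags cover all of {0, 1, 2, 3}; (ii) for each edge, some bag contains both endpoints; (iii) the bags containing any fixed vertex form a subtree. All hold, so the decomposition is valid with width 2 − 1 = 1.

Yes; width 1.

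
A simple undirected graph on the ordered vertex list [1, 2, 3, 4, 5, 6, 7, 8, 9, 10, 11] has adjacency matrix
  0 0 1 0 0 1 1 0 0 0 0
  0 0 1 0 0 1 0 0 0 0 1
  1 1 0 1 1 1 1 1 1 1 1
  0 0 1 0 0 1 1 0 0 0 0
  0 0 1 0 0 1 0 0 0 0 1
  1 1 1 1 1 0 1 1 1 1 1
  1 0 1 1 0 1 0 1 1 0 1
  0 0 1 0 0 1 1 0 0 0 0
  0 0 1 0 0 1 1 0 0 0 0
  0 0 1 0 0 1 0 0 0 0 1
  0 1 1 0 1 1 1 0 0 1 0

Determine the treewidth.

A width-3 tree decomposition is:
Bags: B1 = {3, 5, 6, 11}  B2 = {3, 6, 7, 11}  B3 = {1, 3, 6, 7}  B4 = {3, 6, 10, 11}  B5 = {3, 6, 7, 8}  B6 = {2, 3, 6, 11}  B7 = {3, 6, 7, 9}  B8 = {3, 4, 6, 7}
Tree: B1–B2, B2–B3, B1–B4, B2–B5, B4–B6, B3–B7, B5–B8
Each bag holds 4 vertices, so the decomposition has width 3, which upper-bounds the treewidth. Conversely, {2, 3, 6, 11} is a clique of size 4, and the vertices of any clique must share a bag in every tree decomposition; so some bag has ≥ 4 vertices and tw(G) ≥ 3. Combining the bounds, tw(G) = 3.

3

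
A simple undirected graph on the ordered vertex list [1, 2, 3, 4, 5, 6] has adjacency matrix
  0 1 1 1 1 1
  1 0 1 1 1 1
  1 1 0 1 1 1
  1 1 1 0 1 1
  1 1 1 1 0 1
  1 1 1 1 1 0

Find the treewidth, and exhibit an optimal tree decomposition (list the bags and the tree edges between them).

Treewidth 5.
One such decomposition:
Bags: B1 = {1, 2, 3, 4, 5, 6}
Tree: (single bag)

A single bag containing all 6 vertices is trivially a valid decomposition of width 5. For the lower bound, the 6 vertices {1, 2, 3, 4, 5, 6} are pairwise adjacent, and any tree decomposition puts a clique entirely inside one bag — forcing width ≥ 5. Combining the bounds, tw(G) = 5.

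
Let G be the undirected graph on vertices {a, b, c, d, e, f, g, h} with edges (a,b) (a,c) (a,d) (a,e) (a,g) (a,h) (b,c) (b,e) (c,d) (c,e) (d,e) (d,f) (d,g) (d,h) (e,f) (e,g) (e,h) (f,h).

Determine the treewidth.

3

A width-3 tree decomposition is:
Bags: B1 = {a, d, e, h}  B2 = {d, e, f, h}  B3 = {a, d, e, g}  B4 = {a, c, d, e}  B5 = {a, b, c, e}
Tree: B1–B2, B1–B3, B3–B4, B4–B5
The largest bag has 4 vertices, giving width 3; this decomposition certifies tw(G) ≤ 3. On the other hand G contains the 4-clique {a, d, e, g}. A clique must lie in a single bag of any decomposition, so no decomposition can have width below 3. The upper and lower bounds meet at 3, so that is the treewidth.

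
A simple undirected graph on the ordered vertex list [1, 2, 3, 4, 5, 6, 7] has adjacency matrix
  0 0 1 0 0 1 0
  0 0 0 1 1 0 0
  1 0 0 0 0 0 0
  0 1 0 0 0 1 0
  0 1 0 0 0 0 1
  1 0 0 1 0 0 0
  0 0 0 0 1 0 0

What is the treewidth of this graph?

A width-1 tree decomposition is:
Bags: B1 = {1, 3}  B2 = {1, 6}  B3 = {4, 6}  B4 = {2, 4}  B5 = {2, 5}  B6 = {5, 7}
Tree: B1–B2, B2–B3, B3–B4, B4–B5, B5–B6
Each bag holds 2 vertices, so the decomposition has width 1, which upper-bounds the treewidth. Since G has at least one edge (e.g. 3–1), it is not an edgeless graph, so tw(G) ≥ 1. Hence tw(G) = 1 exactly.

1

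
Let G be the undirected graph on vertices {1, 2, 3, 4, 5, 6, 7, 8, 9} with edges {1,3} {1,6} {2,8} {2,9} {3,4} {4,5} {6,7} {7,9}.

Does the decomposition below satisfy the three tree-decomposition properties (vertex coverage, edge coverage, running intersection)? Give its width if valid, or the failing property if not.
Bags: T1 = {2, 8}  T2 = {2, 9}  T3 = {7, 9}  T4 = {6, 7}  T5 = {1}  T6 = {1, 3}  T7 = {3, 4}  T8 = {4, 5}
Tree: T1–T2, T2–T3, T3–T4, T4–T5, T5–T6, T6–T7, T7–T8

A tree decomposition must satisfy three properties: every vertex lies in some bag; for every edge, both endpoints lie together in some bag; and for every vertex, the bags containing it form a connected subtree. Here edge (6,1) lies in no bag, so the decomposition is invalid.

No — edge (6,1) lies in no bag.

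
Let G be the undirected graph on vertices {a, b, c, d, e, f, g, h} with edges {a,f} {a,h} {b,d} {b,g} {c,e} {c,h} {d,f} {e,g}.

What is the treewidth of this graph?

2

A width-2 tree decomposition is:
Bags: B1 = {b, d, f}  B2 = {a, b, f}  B3 = {a, b, h}  B4 = {b, c, h}  B5 = {b, c, e}  B6 = {b, e, g}
Tree: B1–B2, B2–B3, B3–B4, B4–B5, B5–B6
Every bag has size at most 3, so the width is 3 − 1 = 2 and tw(G) ≤ 2. Since b–d–f–a–h–c–e–g–b is a cycle in G, G is not acyclic. Forests are exactly the graphs of treewidth ≤ 1, so tw(G) ≥ 2. Therefore the treewidth is 2.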